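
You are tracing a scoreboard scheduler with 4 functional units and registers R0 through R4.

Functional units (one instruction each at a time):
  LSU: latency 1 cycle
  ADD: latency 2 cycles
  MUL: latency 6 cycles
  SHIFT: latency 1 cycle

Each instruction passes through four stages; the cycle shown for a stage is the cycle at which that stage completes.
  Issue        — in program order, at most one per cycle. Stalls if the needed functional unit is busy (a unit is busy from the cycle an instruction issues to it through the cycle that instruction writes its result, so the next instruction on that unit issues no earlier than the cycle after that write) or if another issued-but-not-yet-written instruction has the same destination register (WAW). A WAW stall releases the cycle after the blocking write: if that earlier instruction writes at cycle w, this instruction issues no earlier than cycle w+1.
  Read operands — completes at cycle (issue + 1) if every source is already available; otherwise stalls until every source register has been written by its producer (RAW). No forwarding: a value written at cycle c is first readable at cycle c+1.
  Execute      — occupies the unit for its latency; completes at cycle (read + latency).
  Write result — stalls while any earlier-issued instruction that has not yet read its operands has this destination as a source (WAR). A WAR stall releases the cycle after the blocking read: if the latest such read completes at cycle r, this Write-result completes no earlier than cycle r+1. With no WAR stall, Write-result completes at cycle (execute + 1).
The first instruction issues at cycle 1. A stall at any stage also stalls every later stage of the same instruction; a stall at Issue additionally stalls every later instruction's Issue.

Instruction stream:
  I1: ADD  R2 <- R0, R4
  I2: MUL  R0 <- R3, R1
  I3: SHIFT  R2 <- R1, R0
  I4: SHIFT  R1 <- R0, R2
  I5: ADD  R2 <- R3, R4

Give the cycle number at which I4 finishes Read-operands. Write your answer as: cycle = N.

I1  is:1  ro:2  ex:4  wr:5
I2  is:2  ro:3  ex:9  wr:10
I3  is:6  ro:11  ex:12  wr:13  — WAW R2: wait I1 write@5, RAW R0: wait I2 write@10
I4  is:14  ro:15  ex:16  wr:17  — struct: SHIFT busy until I3 writes@13
I5  is:15  ro:16  ex:18  wr:19

cycle = 15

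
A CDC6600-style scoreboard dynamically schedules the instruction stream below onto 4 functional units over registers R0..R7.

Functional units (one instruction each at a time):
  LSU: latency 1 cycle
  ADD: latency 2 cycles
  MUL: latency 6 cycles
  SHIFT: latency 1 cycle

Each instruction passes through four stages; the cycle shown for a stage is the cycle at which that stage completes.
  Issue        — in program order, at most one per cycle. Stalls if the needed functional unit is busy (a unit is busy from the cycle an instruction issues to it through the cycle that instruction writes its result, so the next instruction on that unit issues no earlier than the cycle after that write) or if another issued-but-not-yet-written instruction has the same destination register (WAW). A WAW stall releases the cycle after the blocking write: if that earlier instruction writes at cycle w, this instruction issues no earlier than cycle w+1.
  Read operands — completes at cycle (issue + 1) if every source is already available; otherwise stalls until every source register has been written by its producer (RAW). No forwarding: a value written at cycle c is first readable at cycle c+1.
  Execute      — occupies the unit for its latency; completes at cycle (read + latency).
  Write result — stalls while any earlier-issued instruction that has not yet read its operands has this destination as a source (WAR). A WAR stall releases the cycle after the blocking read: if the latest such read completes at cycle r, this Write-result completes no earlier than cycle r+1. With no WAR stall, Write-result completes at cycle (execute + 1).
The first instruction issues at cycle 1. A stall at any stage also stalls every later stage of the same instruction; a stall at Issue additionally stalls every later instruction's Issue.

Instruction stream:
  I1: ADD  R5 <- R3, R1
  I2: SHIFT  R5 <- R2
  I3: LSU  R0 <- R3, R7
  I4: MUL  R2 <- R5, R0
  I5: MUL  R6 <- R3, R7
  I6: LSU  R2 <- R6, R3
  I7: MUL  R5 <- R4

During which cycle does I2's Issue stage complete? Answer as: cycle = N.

cycle = 6

[1] I1→ADD
[2] I1 RO
[4] I1 EX
[5] I1 WR R5
[6] I2→SHIFT
[7] I2 RO · I3→LSU
[8] I2 EX · I3 RO · I4→MUL
[9] I2 WR R5 · I3 EX
[10] I3 WR R0
[11] I4 RO
[17] I4 EX
[18] I4 WR R2
[19] I5→MUL
[20] I5 RO · I6→LSU
[26] I5 EX
[27] I5 WR R6
[28] I6 RO · I7→MUL
[29] I6 EX · I7 RO
[30] I6 WR R2
[35] I7 EX
[36] I7 WR R5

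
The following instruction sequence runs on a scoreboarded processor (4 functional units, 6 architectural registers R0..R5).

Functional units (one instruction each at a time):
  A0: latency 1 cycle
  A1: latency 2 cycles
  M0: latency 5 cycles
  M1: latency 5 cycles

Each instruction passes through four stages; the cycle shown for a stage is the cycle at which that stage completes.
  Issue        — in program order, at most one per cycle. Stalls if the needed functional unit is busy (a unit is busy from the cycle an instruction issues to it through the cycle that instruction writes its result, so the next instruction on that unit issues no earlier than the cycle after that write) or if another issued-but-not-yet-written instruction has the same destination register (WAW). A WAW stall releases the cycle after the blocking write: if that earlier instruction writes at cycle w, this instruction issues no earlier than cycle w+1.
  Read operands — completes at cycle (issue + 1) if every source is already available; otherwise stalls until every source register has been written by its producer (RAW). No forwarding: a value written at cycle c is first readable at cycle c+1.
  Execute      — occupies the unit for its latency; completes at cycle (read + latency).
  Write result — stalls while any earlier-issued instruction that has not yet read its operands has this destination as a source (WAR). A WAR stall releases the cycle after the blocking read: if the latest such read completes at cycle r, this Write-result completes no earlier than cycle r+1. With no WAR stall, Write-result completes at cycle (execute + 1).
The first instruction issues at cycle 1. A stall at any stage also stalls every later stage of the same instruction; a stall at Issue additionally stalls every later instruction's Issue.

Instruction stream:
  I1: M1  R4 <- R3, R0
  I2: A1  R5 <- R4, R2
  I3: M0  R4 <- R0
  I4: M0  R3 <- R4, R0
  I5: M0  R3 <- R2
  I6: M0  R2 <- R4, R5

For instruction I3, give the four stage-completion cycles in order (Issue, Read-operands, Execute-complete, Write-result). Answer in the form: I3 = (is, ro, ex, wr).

c1: issue I1 (M1)
c2: I1 read-ops; issue I2 (A1)
c7: I1 finished on M1
c8: I1→R4
c9: I2 read-ops; issue I3 (M0)
c10: I3 read-ops
c11: I2 finished on A1
c12: I2→R5
c15: I3 finished on M0
c16: I3→R4
c17: issue I4 (M0)
c18: I4 read-ops
c23: I4 finished on M0
c24: I4→R3
c25: issue I5 (M0)
c26: I5 read-ops
c31: I5 finished on M0
c32: I5→R3
c33: issue I6 (M0)
c34: I6 read-ops
c39: I6 finished on M0
c40: I6→R2

I3 = (9, 10, 15, 16)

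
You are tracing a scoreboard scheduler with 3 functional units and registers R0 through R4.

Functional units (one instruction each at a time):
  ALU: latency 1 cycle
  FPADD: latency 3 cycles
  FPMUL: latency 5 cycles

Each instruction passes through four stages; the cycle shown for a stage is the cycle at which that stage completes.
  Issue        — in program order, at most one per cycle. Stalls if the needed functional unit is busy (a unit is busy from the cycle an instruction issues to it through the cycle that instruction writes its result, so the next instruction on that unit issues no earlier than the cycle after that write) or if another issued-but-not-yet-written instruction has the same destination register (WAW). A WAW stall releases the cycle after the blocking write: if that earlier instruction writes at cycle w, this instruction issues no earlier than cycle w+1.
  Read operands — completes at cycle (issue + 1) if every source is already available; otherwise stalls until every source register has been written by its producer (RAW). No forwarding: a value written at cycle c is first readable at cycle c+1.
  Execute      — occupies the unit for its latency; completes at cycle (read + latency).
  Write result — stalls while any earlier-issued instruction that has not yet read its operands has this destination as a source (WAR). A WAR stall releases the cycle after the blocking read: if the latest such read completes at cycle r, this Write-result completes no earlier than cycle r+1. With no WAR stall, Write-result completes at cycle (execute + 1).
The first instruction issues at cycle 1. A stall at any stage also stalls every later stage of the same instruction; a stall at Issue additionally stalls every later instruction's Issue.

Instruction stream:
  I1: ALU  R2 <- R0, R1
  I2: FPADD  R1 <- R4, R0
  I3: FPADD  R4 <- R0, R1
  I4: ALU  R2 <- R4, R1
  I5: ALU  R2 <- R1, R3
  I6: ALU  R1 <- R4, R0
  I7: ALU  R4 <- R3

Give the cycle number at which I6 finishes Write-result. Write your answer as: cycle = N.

[1] I1 dispatched to ALU
[2] I1 operands ready | I2 dispatched to FPADD
[3] I1 complete | I2 operands ready
[4] R2←I1
[6] I2 complete
[7] R1←I2
[8] I3 dispatched to FPADD
[9] I3 operands ready | I4 dispatched to ALU
[12] I3 complete
[13] R4←I3
[14] I4 operands ready
[15] I4 complete
[16] R2←I4
[17] I5 dispatched to ALU
[18] I5 operands ready
[19] I5 complete
[20] R2←I5
[21] I6 dispatched to ALU
[22] I6 operands ready
[23] I6 complete
[24] R1←I6
[25] I7 dispatched to ALU
[26] I7 operands ready
[27] I7 complete
[28] R4←I7

cycle = 24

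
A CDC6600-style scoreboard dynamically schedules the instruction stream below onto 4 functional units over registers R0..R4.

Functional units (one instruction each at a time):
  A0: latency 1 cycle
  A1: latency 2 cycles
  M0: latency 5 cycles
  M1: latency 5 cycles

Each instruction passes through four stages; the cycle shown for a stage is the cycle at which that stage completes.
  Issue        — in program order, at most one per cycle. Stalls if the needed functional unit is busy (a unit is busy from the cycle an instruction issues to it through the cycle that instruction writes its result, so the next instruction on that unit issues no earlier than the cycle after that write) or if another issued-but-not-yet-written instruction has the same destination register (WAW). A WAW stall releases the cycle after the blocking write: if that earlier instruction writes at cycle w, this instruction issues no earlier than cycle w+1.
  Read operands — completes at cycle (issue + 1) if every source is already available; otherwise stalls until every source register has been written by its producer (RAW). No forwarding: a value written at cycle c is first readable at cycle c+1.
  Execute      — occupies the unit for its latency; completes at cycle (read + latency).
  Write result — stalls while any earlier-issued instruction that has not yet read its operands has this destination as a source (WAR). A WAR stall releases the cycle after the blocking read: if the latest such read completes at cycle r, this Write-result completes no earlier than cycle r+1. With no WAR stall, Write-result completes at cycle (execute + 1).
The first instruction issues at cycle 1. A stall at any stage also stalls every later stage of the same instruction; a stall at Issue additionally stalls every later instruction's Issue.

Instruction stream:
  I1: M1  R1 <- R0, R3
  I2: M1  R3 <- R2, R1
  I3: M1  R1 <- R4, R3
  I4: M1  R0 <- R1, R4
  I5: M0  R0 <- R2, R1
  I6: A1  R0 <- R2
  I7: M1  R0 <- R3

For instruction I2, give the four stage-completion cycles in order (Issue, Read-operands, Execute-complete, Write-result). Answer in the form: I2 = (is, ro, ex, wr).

I2 = (9, 10, 15, 16)

c1: issue I1 (M1)
c2: I1 read-ops
c7: I1 finished on M1
c8: I1→R1
c9: issue I2 (M1)
c10: I2 read-ops
c15: I2 finished on M1
c16: I2→R3
c17: issue I3 (M1)
c18: I3 read-ops
c23: I3 finished on M1
c24: I3→R1
c25: issue I4 (M1)
c26: I4 read-ops
c31: I4 finished on M1
c32: I4→R0
c33: issue I5 (M0)
c34: I5 read-ops
c39: I5 finished on M0
c40: I5→R0
c41: issue I6 (A1)
c42: I6 read-ops
c44: I6 finished on A1
c45: I6→R0
c46: issue I7 (M1)
c47: I7 read-ops
c52: I7 finished on M1
c53: I7→R0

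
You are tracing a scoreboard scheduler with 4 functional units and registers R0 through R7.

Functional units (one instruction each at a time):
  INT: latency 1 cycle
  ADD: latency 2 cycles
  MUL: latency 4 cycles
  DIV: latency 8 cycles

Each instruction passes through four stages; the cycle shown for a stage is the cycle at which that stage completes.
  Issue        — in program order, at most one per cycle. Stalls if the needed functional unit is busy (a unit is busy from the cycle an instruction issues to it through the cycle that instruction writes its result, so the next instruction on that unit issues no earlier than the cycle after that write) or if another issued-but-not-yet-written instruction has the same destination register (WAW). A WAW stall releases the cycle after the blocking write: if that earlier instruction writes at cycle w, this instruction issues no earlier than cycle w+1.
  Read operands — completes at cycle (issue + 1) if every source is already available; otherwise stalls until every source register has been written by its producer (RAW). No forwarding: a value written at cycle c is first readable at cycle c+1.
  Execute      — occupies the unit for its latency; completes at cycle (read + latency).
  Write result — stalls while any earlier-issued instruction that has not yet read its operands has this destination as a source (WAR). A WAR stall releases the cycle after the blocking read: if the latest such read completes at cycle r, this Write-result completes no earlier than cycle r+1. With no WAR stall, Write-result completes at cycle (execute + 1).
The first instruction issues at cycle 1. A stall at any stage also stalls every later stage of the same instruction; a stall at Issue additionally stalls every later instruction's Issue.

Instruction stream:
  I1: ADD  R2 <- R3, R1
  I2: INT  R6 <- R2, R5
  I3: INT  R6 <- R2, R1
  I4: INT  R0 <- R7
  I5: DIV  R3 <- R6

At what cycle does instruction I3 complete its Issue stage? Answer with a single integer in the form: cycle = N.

cycle 1: I1 issues→ADD
cycle 2: I1 reads · I2 issues→INT
cycle 4: I1 exec-done
cycle 5: I1 writes R2
cycle 6: I2 reads
cycle 7: I2 exec-done
cycle 8: I2 writes R6
cycle 9: I3 issues→INT
cycle 10: I3 reads
cycle 11: I3 exec-done
cycle 12: I3 writes R6
cycle 13: I4 issues→INT
cycle 14: I4 reads · I5 issues→DIV
cycle 15: I4 exec-done · I5 reads
cycle 16: I4 writes R0
cycle 23: I5 exec-done
cycle 24: I5 writes R3

cycle = 9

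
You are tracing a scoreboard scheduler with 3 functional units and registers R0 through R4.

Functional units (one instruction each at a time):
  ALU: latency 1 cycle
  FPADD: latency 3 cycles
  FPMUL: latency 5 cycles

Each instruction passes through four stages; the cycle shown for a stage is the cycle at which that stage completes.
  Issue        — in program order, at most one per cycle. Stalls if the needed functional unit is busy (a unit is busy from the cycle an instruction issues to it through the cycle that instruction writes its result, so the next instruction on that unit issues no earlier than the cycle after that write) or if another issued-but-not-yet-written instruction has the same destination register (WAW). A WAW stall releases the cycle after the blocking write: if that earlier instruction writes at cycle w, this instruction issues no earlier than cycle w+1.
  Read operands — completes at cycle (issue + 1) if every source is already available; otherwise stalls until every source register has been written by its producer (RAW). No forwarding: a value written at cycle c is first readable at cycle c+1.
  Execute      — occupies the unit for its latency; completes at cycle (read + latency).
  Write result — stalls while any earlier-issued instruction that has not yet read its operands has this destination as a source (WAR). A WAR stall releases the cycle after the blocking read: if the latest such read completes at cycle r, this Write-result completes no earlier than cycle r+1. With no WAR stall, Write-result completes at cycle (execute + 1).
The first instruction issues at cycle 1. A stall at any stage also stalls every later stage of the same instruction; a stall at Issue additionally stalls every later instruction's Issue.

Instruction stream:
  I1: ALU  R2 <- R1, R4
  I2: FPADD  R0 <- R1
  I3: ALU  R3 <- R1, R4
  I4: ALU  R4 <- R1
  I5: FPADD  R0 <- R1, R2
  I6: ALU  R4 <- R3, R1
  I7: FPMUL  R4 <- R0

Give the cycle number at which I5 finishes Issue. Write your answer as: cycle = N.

cycle = 10

1) issue 1, read 2, done 3, write 4
2) issue 2, read 3, done 6, write 7
3) issue 5, read 6, done 7, write 8  <struct: ALU busy until I1 writes@4>
4) issue 9, read 10, done 11, write 12  <struct: ALU busy until I3 writes@8>
5) issue 10, read 11, done 14, write 15
6) issue 13, read 14, done 15, write 16  <struct: ALU busy until I4 writes@12>
7) issue 17, read 18, done 23, write 24  <WAW R4: wait I6 write@16>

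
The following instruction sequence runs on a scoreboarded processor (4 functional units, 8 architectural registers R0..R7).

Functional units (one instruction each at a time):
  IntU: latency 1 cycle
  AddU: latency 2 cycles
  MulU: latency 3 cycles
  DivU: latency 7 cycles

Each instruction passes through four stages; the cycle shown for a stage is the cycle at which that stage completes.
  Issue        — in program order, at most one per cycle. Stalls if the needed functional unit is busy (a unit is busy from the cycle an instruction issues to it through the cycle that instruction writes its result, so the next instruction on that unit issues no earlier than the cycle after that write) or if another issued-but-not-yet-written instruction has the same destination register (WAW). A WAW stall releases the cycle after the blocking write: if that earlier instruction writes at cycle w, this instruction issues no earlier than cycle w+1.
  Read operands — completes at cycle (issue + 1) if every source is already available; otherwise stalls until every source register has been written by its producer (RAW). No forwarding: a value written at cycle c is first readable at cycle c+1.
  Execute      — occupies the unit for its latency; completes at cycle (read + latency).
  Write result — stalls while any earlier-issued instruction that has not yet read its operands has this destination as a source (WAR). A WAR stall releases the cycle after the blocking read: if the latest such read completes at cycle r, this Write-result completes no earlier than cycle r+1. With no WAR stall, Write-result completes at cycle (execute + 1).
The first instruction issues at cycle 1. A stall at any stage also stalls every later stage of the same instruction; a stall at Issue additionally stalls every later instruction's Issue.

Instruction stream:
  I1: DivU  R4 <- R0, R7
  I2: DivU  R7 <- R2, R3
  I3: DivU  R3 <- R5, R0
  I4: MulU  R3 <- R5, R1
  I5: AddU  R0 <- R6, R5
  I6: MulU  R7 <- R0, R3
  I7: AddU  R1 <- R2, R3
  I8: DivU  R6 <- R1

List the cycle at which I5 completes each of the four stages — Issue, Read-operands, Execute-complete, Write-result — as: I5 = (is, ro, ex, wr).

I5 = (32, 33, 35, 36)

c1: I1 dispatched to DivU
c2: I1 operands ready
c9: I1 complete
c10: R4←I1
c11: I2 dispatched to DivU
c12: I2 operands ready
c19: I2 complete
c20: R7←I2
c21: I3 dispatched to DivU
c22: I3 operands ready
c29: I3 complete
c30: R3←I3
c31: I4 dispatched to MulU
c32: I4 operands ready · I5 dispatched to AddU
c33: I5 operands ready
c35: I4 complete · I5 complete
c36: R3←I4 · R0←I5
c37: I6 dispatched to MulU
c38: I6 operands ready · I7 dispatched to AddU
c39: I7 operands ready · I8 dispatched to DivU
c41: I6 complete · I7 complete
c42: R7←I6 · R1←I7
c43: I8 operands ready
c50: I8 complete
c51: R6←I8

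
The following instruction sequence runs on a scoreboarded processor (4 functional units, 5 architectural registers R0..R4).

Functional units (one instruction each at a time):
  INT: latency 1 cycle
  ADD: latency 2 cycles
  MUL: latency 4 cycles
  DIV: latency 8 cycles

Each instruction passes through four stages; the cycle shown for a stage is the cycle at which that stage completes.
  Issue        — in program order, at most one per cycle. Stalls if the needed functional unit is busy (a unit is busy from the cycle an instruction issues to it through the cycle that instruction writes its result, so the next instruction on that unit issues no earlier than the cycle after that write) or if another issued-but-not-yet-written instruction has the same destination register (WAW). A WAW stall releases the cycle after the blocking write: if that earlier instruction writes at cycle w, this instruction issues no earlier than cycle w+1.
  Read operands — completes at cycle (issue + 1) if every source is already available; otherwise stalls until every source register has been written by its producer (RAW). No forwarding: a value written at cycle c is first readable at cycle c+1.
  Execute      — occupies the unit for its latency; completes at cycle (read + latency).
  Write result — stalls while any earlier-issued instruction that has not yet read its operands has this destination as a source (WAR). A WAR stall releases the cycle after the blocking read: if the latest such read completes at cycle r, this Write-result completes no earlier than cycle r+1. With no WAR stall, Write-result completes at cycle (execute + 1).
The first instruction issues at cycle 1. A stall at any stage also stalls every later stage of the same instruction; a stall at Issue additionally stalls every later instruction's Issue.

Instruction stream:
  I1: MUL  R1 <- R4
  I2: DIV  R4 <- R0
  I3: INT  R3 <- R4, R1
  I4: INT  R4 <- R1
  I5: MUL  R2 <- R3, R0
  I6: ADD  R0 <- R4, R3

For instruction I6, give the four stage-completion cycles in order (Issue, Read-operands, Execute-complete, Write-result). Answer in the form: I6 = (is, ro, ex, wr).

[1] I1 issues→MUL
[2] I1 reads, I2 issues→DIV
[3] I2 reads, I3 issues→INT
[6] I1 exec-done
[7] I1 writes R1
[11] I2 exec-done
[12] I2 writes R4
[13] I3 reads
[14] I3 exec-done
[15] I3 writes R3
[16] I4 issues→INT
[17] I4 reads, I5 issues→MUL
[18] I4 exec-done, I5 reads, I6 issues→ADD
[19] I4 writes R4
[20] I6 reads
[22] I5 exec-done, I6 exec-done
[23] I5 writes R2, I6 writes R0

I6 = (18, 20, 22, 23)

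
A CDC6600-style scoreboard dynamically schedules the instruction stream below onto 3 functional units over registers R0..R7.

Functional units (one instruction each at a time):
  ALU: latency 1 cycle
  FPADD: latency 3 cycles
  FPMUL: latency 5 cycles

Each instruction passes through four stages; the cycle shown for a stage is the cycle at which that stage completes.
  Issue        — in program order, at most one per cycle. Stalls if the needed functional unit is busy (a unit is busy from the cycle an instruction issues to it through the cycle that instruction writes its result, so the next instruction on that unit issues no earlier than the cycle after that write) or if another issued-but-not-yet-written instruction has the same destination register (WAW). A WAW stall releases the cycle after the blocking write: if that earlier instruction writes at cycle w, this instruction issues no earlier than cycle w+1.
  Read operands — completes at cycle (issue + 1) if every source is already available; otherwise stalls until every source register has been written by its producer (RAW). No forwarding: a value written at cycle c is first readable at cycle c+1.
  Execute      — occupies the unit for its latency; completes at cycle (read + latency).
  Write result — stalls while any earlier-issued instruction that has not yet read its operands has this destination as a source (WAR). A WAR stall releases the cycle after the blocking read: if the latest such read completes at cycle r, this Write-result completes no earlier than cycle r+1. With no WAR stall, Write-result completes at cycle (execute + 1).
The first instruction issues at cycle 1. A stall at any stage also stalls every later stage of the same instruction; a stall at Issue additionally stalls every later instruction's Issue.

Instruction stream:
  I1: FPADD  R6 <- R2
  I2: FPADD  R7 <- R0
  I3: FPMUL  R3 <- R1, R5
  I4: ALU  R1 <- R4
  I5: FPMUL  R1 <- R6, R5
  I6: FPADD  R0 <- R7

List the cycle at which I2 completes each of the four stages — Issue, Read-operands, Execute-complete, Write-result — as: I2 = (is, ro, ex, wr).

[1] issue I1 (FPADD)
[2] I1 read-ops
[5] I1 finished on FPADD
[6] I1→R6
[7] issue I2 (FPADD)
[8] I2 read-ops, issue I3 (FPMUL)
[9] I3 read-ops, issue I4 (ALU)
[10] I4 read-ops
[11] I2 finished on FPADD, I4 finished on ALU
[12] I2→R7, I4→R1
[14] I3 finished on FPMUL
[15] I3→R3
[16] issue I5 (FPMUL)
[17] I5 read-ops, issue I6 (FPADD)
[18] I6 read-ops
[21] I6 finished on FPADD
[22] I5 finished on FPMUL, I6→R0
[23] I5→R1

I2 = (7, 8, 11, 12)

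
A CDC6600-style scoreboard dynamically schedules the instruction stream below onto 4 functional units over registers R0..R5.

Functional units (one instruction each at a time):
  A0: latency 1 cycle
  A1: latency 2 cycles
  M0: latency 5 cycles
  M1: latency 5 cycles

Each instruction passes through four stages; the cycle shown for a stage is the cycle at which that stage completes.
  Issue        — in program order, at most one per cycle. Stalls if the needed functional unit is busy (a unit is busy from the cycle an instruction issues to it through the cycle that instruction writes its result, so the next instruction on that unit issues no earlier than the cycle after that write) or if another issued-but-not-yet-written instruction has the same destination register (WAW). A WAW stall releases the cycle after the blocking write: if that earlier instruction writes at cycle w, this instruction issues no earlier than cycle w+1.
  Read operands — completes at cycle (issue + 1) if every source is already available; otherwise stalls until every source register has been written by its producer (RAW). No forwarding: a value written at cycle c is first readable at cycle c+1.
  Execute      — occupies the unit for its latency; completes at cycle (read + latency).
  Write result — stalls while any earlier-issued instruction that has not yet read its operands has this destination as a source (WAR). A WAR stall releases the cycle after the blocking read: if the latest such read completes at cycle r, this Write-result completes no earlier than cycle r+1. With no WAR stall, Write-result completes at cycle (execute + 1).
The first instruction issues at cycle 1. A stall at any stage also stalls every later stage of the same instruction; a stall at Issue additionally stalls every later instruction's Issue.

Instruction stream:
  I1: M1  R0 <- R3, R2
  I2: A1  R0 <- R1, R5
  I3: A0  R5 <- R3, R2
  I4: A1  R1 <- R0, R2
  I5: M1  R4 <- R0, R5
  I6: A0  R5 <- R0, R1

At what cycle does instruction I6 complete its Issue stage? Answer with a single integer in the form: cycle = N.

t=1  I1→M1
t=2  I1 RO
t=7  I1 EX
t=8  I1 WR R0
t=9  I2→A1
t=10  I2 RO, I3→A0
t=11  I3 RO
t=12  I2 EX, I3 EX
t=13  I2 WR R0, I3 WR R5
t=14  I4→A1
t=15  I4 RO, I5→M1
t=16  I5 RO, I6→A0
t=17  I4 EX
t=18  I4 WR R1
t=19  I6 RO
t=20  I6 EX
t=21  I5 EX, I6 WR R5
t=22  I5 WR R4

cycle = 16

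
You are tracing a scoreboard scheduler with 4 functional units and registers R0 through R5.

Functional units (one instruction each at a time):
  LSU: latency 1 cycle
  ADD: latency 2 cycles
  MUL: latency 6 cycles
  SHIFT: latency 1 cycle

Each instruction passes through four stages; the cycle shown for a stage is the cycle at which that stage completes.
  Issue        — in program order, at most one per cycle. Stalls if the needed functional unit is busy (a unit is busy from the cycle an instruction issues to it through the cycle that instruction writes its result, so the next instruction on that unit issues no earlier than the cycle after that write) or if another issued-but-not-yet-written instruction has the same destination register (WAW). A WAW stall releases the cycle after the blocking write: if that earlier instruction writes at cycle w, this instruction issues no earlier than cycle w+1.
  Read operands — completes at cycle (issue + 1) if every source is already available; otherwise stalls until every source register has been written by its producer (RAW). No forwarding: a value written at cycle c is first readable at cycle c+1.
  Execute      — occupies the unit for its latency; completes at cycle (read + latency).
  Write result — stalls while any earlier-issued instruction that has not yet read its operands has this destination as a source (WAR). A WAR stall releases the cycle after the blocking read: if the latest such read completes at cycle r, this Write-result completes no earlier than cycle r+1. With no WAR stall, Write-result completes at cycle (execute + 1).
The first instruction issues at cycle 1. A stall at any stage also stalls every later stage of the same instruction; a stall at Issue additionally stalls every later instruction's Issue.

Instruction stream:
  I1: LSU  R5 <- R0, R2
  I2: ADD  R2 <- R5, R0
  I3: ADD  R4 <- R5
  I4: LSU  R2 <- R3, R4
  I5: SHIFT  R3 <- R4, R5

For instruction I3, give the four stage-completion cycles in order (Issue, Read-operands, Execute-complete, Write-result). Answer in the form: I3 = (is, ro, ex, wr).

I3 = (9, 10, 12, 13)

[1] I1→LSU
[2] I1 RO · I2→ADD
[3] I1 EX
[4] I1 WR R5
[5] I2 RO
[7] I2 EX
[8] I2 WR R2
[9] I3→ADD
[10] I3 RO · I4→LSU
[11] I5→SHIFT
[12] I3 EX
[13] I3 WR R4
[14] I4 RO · I5 RO
[15] I4 EX · I5 EX
[16] I4 WR R2 · I5 WR R3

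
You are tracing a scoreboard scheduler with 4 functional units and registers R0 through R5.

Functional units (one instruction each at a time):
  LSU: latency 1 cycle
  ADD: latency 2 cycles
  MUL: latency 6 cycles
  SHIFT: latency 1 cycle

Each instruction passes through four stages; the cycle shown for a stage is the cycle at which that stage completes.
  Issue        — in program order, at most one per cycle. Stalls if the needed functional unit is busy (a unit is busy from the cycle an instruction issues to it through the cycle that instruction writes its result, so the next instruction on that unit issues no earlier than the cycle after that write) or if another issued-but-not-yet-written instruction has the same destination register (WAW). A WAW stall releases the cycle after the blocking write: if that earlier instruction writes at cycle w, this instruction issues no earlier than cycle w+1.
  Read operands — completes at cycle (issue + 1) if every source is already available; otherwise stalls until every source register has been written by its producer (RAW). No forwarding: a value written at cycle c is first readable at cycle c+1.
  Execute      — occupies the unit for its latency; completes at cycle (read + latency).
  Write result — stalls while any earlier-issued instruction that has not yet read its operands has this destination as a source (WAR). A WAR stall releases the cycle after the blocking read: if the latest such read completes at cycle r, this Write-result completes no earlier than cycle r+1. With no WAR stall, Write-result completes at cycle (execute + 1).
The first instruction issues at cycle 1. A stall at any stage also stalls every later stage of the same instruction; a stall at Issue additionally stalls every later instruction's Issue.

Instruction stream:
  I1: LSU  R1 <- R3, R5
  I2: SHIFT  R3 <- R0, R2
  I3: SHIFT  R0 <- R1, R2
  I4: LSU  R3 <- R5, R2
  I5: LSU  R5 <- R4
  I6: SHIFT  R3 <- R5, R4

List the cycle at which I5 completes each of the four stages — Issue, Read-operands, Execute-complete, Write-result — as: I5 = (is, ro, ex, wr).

I5 = (11, 12, 13, 14)

1) issue 1, read 2, done 3, write 4
2) issue 2, read 3, done 4, write 5
3) issue 6, read 7, done 8, write 9  <struct: SHIFT busy until I2 writes@5>
4) issue 7, read 8, done 9, write 10
5) issue 11, read 12, done 13, write 14  <struct: LSU busy until I4 writes@10>
6) issue 12, read 15, done 16, write 17  <RAW R5: wait I5 write@14>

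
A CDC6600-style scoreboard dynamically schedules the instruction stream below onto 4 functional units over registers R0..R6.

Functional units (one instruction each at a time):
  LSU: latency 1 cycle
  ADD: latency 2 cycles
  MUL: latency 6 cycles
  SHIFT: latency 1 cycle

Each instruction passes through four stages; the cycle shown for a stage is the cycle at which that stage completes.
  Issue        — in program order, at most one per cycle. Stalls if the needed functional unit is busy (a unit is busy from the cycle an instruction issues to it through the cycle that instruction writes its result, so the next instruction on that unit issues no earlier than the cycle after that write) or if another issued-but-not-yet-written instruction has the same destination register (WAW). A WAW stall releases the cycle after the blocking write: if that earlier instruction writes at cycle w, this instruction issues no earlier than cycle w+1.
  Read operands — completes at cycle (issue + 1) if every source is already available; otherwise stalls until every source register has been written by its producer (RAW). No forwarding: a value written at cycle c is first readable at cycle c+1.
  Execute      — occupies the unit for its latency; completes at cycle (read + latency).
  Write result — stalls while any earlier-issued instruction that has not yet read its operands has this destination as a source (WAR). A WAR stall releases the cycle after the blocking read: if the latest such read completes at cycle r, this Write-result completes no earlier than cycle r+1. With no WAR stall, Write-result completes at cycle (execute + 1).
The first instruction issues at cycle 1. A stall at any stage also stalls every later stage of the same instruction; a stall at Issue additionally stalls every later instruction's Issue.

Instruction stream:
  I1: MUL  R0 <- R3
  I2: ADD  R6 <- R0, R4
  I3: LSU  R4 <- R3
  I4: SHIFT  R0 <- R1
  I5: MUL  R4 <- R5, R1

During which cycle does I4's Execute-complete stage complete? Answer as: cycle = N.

I1  is:1  ro:2  ex:8  wr:9
I2  is:2  ro:10  ex:12  wr:13  — RAW R0: wait I1 write@9
I3  is:3  ro:4  ex:5  wr:11  — WAR R4: wait I2 read@10
I4  is:10  ro:11  ex:12  wr:13  — WAW R0: wait I1 write@9
I5  is:12  ro:13  ex:19  wr:20  — WAW R4: wait I3 write@11

cycle = 12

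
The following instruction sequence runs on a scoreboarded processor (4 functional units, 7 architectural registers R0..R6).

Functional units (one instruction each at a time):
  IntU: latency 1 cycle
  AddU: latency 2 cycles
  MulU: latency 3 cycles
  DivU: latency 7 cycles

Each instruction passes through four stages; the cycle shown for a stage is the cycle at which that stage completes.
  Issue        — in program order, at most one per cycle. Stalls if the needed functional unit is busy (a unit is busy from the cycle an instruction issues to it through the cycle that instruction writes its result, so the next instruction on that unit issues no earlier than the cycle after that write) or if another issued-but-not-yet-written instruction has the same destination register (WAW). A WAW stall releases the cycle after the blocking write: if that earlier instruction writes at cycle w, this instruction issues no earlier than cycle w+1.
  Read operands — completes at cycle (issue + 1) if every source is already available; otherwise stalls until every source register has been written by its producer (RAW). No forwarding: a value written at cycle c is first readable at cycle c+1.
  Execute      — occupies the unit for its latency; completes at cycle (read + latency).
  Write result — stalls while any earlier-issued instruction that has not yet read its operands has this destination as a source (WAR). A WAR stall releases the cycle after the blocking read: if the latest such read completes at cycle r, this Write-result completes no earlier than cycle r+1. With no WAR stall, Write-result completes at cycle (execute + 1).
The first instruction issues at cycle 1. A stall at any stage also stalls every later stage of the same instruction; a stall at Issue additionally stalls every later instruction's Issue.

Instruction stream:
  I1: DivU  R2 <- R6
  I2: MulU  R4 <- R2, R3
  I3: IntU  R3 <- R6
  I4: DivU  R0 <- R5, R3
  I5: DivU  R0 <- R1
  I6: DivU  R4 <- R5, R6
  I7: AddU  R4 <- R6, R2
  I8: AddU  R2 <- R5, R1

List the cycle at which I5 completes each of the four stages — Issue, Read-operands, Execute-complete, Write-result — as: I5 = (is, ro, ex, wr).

I5 = (22, 23, 30, 31)

1) issue 1, read 2, done 9, write 10
2) issue 2, read 11, done 14, write 15  <RAW R2: wait I1 write@10>
3) issue 3, read 4, done 5, write 12  <WAR R3: wait I2 read@11>
4) issue 11, read 13, done 20, write 21  <struct: DivU busy until I1 writes@10 / RAW R3: wait I3 write@12>
5) issue 22, read 23, done 30, write 31  <struct: DivU busy until I4 writes@21>
6) issue 32, read 33, done 40, write 41  <struct: DivU busy until I5 writes@31>
7) issue 42, read 43, done 45, write 46  <WAW R4: wait I6 write@41>
8) issue 47, read 48, done 50, write 51  <struct: AddU busy until I7 writes@46>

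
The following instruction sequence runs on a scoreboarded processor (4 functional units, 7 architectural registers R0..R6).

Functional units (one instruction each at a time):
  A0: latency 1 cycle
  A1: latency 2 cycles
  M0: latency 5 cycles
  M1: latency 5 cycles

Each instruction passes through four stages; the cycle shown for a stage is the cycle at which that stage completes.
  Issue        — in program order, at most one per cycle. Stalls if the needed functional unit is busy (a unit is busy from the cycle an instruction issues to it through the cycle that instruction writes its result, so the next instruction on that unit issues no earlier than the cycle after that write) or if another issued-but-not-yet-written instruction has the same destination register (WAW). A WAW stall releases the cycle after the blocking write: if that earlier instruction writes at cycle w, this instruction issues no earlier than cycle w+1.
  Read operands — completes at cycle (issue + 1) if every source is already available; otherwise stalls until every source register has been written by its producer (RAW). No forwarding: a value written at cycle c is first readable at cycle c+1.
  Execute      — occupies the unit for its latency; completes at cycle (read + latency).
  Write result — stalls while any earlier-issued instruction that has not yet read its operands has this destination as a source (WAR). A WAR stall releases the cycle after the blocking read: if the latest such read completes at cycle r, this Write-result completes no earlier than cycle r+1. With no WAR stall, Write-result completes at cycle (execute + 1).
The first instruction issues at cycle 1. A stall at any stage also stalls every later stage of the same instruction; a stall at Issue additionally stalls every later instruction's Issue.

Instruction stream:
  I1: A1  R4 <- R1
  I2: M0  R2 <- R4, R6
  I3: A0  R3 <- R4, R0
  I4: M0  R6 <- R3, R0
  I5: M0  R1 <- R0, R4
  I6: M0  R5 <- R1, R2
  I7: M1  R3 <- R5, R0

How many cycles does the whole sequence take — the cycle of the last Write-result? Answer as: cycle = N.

I1: IS=1 RO=2 EX=4 WR=5
I2: IS=2 RO=6 EX=11 WR=12  [RAW R4: wait I1 write@5]
I3: IS=3 RO=6 EX=7 WR=8  [RAW R4: wait I1 write@5]
I4: IS=13 RO=14 EX=19 WR=20  [struct: M0 busy until I2 writes@12]
I5: IS=21 RO=22 EX=27 WR=28  [struct: M0 busy until I4 writes@20]
I6: IS=29 RO=30 EX=35 WR=36  [struct: M0 busy until I5 writes@28]
I7: IS=30 RO=37 EX=42 WR=43  [RAW R5: wait I6 write@36]

cycle = 43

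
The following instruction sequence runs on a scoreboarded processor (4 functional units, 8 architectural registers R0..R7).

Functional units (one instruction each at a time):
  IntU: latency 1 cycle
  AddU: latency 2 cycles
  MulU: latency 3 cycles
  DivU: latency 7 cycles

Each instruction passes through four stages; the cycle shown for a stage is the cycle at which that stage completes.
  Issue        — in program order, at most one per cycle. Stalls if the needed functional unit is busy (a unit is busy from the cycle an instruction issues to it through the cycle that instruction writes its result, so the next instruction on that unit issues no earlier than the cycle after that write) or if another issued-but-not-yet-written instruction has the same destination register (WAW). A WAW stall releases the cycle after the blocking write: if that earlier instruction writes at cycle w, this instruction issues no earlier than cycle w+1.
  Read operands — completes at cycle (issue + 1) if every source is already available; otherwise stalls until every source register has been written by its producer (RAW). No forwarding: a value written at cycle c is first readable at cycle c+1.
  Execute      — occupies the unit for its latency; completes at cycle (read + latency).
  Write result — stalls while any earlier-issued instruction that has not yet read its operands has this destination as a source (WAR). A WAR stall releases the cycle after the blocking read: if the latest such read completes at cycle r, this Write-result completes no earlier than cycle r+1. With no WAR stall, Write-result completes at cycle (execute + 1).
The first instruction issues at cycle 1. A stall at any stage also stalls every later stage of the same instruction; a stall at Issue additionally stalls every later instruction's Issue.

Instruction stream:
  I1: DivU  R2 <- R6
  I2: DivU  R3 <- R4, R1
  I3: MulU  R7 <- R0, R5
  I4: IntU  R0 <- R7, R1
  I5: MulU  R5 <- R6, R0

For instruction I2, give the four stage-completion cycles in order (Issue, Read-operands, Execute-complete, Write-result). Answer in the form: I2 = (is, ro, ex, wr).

c1: I1 issues→DivU
c2: I1 reads
c9: I1 exec-done
c10: I1 writes R2
c11: I2 issues→DivU
c12: I2 reads; I3 issues→MulU
c13: I3 reads; I4 issues→IntU
c16: I3 exec-done
c17: I3 writes R7
c18: I4 reads; I5 issues→MulU
c19: I2 exec-done; I4 exec-done
c20: I2 writes R3; I4 writes R0
c21: I5 reads
c24: I5 exec-done
c25: I5 writes R5

I2 = (11, 12, 19, 20)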